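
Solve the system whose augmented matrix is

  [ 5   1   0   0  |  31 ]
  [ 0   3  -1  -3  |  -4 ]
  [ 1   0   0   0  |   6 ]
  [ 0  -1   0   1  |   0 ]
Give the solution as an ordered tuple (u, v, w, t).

Multiply r1 by 1/5.
  [ 1  1/5   0   0  |  31/5 ]
  [ 0    3  -1  -3  |    -4 ]
  [ 1    0   0   0  |     6 ]
  [ 0   -1   0   1  |     0 ]
Subtract r1 from r3.
  [ 1   1/5   0   0  |  31/5 ]
  [ 0     3  -1  -3  |    -4 ]
  [ 0  -1/5   0   0  |  -1/5 ]
  [ 0    -1   0   1  |     0 ]
Multiply r2 by 1/3.
  [ 1   1/5     0   0  |  31/5 ]
  [ 0     1  -1/3  -1  |  -4/3 ]
  [ 0  -1/5     0   0  |  -1/5 ]
  [ 0    -1     0   1  |     0 ]
Add 1/5 times r2 to r3.
  [ 1  1/5      0     0  |   31/5 ]
  [ 0    1   -1/3    -1  |   -4/3 ]
  [ 0    0  -1/15  -1/5  |  -7/15 ]
  [ 0   -1      0     1  |      0 ]
Add r2 to r4.
  [ 1  1/5      0     0  |   31/5 ]
  [ 0    1   -1/3    -1  |   -4/3 ]
  [ 0    0  -1/15  -1/5  |  -7/15 ]
  [ 0    0   -1/3     0  |   -4/3 ]
Multiply r3 by -15.
  [ 1  1/5     0   0  |  31/5 ]
  [ 0    1  -1/3  -1  |  -4/3 ]
  [ 0    0     1   3  |     7 ]
  [ 0    0  -1/3   0  |  -4/3 ]
Add 1/3 times r3 to r4.
  [ 1  1/5     0   0  |  31/5 ]
  [ 0    1  -1/3  -1  |  -4/3 ]
  [ 0    0     1   3  |     7 ]
  [ 0    0     0   1  |     1 ]
Subtract 3 times r4 from r3.
  [ 1  1/5     0   0  |  31/5 ]
  [ 0    1  -1/3  -1  |  -4/3 ]
  [ 0    0     1   0  |     4 ]
  [ 0    0     0   1  |     1 ]
Add r4 to r2.
  [ 1  1/5     0  0  |  31/5 ]
  [ 0    1  -1/3  0  |  -1/3 ]
  [ 0    0     1  0  |     4 ]
  [ 0    0     0  1  |     1 ]
Add 1/3 times r3 to r2.
  [ 1  1/5  0  0  |  31/5 ]
  [ 0    1  0  0  |     1 ]
  [ 0    0  1  0  |     4 ]
  [ 0    0  0  1  |     1 ]
Subtract 1/5 times r2 from r1.
  [ 1  0  0  0  |  6 ]
  [ 0  1  0  0  |  1 ]
  [ 0  0  1  0  |  4 ]
  [ 0  0  0  1  |  1 ]
Reading off the last column: u = 6, v = 1, w = 4, t = 1.

(6, 1, 4, 1)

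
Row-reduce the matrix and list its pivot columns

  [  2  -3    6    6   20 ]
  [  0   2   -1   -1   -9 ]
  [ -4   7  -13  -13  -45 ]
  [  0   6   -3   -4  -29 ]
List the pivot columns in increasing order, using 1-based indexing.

1, 2, 3, 4

r1 -> 1/2·r1
r3 -> r3 + 4·r1
r2 -> 1/2·r2
r3 -> r3 − r2
r4 -> r4 − 6·r2
r3 -> -2·r3
r4 -> -1·r4
r3 -> r3 − r4
r2 -> r2 + 1/2·r4
r1 -> r1 − 3·r4
r2 -> r2 + 1/2·r3
r1 -> r1 − 3·r3
r1 -> r1 + 3/2·r2
Pivot columns are the columns containing a leading 1.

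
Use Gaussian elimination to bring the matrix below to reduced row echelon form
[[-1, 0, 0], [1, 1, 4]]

[[1, 0, 0], [0, 1, 4]]

r1 → -1·r1
  [ 1  0  0 ]
  [ 1  1  4 ]
r2 → r2 − r1
  [ 1  0  0 ]
  [ 0  1  4 ]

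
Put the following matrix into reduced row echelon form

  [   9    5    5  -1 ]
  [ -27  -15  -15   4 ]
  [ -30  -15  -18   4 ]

R1 → 1/9·R1
  [   1  5/9  5/9  -1/9 ]
  [ -27  -15  -15     4 ]
  [ -30  -15  -18     4 ]
R2 → R2 + 27·R1
  [   1  5/9  5/9  -1/9 ]
  [   0    0    0     1 ]
  [ -30  -15  -18     4 ]
R3 → R3 + 30·R1
  [ 1  5/9   5/9  -1/9 ]
  [ 0    0     0     1 ]
  [ 0  5/3  -4/3   2/3 ]
R2 ↔ R3
  [ 1  5/9   5/9  -1/9 ]
  [ 0  5/3  -4/3   2/3 ]
  [ 0    0     0     1 ]
R2 → 3/5·R2
  [ 1  5/9   5/9  -1/9 ]
  [ 0    1  -4/5   2/5 ]
  [ 0    0     0     1 ]
R2 → R2 − 2/5·R3
  [ 1  5/9   5/9  -1/9 ]
  [ 0    1  -4/5     0 ]
  [ 0    0     0     1 ]
R1 → R1 + 1/9·R3
  [ 1  5/9   5/9  0 ]
  [ 0    1  -4/5  0 ]
  [ 0    0     0  1 ]
R1 → R1 − 5/9·R2
  [ 1  0     1  0 ]
  [ 0  1  -4/5  0 ]
  [ 0  0     0  1 ]

[[1, 0, 1, 0], [0, 1, -4/5, 0], [0, 0, 0, 1]]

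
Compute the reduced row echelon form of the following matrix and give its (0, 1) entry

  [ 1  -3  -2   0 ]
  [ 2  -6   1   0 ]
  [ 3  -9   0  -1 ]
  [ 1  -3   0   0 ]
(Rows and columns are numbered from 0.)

-3

R2 → R2 − 2·R1
R3 → R3 − 3·R1
R4 → R4 − R1
R2 → 1/5·R2
R3 → R3 − 6·R2
R4 → R4 − 2·R2
R3 → -1·R3
R1 → R1 + 2·R2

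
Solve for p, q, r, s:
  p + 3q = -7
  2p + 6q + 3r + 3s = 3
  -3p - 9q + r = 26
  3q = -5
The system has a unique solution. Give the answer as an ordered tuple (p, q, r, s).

Form the augmented matrix and row-reduce:
  [  1   3  0  0  |  -7 ]
  [  2   6  3  3  |   3 ]
  [ -3  -9  1  0  |  26 ]
  [  0   3  0  0  |  -5 ]
r2 := r2 − 2·r1
  [  1   3  0  0  |  -7 ]
  [  0   0  3  3  |  17 ]
  [ -3  -9  1  0  |  26 ]
  [  0   3  0  0  |  -5 ]
r3 := r3 + 3·r1
  [ 1  3  0  0  |  -7 ]
  [ 0  0  3  3  |  17 ]
  [ 0  0  1  0  |   5 ]
  [ 0  3  0  0  |  -5 ]
r2 <=> r4
  [ 1  3  0  0  |  -7 ]
  [ 0  3  0  0  |  -5 ]
  [ 0  0  1  0  |   5 ]
  [ 0  0  3  3  |  17 ]
r2 := 1/3·r2
  [ 1  3  0  0  |    -7 ]
  [ 0  1  0  0  |  -5/3 ]
  [ 0  0  1  0  |     5 ]
  [ 0  0  3  3  |    17 ]
r4 := r4 − 3·r3
  [ 1  3  0  0  |    -7 ]
  [ 0  1  0  0  |  -5/3 ]
  [ 0  0  1  0  |     5 ]
  [ 0  0  0  3  |     2 ]
r4 := 1/3·r4
  [ 1  3  0  0  |    -7 ]
  [ 0  1  0  0  |  -5/3 ]
  [ 0  0  1  0  |     5 ]
  [ 0  0  0  1  |   2/3 ]
r1 := r1 − 3·r2
  [ 1  0  0  0  |    -2 ]
  [ 0  1  0  0  |  -5/3 ]
  [ 0  0  1  0  |     5 ]
  [ 0  0  0  1  |   2/3 ]
Reading off the last column: p = -2, q = -5/3, r = 5, s = 2/3.

(-2, -5/3, 5, 2/3)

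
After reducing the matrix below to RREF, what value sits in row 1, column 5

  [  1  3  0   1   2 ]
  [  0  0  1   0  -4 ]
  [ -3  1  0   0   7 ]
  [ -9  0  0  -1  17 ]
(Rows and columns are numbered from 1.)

R3 ← R3 + 3·R1
  [  1   3  0   1   2 ]
  [  0   0  1   0  -4 ]
  [  0  10  0   3  13 ]
  [ -9   0  0  -1  17 ]
R4 ← R4 + 9·R1
  [ 1   3  0  1   2 ]
  [ 0   0  1  0  -4 ]
  [ 0  10  0  3  13 ]
  [ 0  27  0  8  35 ]
R2 <-> R3
  [ 1   3  0  1   2 ]
  [ 0  10  0  3  13 ]
  [ 0   0  1  0  -4 ]
  [ 0  27  0  8  35 ]
R2 ← 1/10·R2
  [ 1   3  0     1      2 ]
  [ 0   1  0  3/10  13/10 ]
  [ 0   0  1     0     -4 ]
  [ 0  27  0     8     35 ]
R4 ← R4 − 27·R2
  [ 1  3  0      1      2 ]
  [ 0  1  0   3/10  13/10 ]
  [ 0  0  1      0     -4 ]
  [ 0  0  0  -1/10  -1/10 ]
R4 ← -10·R4
  [ 1  3  0     1      2 ]
  [ 0  1  0  3/10  13/10 ]
  [ 0  0  1     0     -4 ]
  [ 0  0  0     1      1 ]
R2 ← R2 − 3/10·R4
  [ 1  3  0  1   2 ]
  [ 0  1  0  0   1 ]
  [ 0  0  1  0  -4 ]
  [ 0  0  0  1   1 ]
R1 ← R1 − R4
  [ 1  3  0  0   1 ]
  [ 0  1  0  0   1 ]
  [ 0  0  1  0  -4 ]
  [ 0  0  0  1   1 ]
R1 ← R1 − 3·R2
  [ 1  0  0  0  -2 ]
  [ 0  1  0  0   1 ]
  [ 0  0  1  0  -4 ]
  [ 0  0  0  1   1 ]

-2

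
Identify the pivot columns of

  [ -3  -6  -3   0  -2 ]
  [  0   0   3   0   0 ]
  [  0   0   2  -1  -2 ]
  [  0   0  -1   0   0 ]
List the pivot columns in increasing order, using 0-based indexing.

0, 2, 3

R1 → -1/3·R1
  [ 1  2   1   0  2/3 ]
  [ 0  0   3   0    0 ]
  [ 0  0   2  -1   -2 ]
  [ 0  0  -1   0    0 ]
R2 → 1/3·R2
  [ 1  2   1   0  2/3 ]
  [ 0  0   1   0    0 ]
  [ 0  0   2  -1   -2 ]
  [ 0  0  -1   0    0 ]
R3 → R3 − 2·R2
  [ 1  2   1   0  2/3 ]
  [ 0  0   1   0    0 ]
  [ 0  0   0  -1   -2 ]
  [ 0  0  -1   0    0 ]
R4 → R4 + R2
  [ 1  2  1   0  2/3 ]
  [ 0  0  1   0    0 ]
  [ 0  0  0  -1   -2 ]
  [ 0  0  0   0    0 ]
R3 → -1·R3
  [ 1  2  1  0  2/3 ]
  [ 0  0  1  0    0 ]
  [ 0  0  0  1    2 ]
  [ 0  0  0  0    0 ]
R1 → R1 − R2
  [ 1  2  0  0  2/3 ]
  [ 0  0  1  0    0 ]
  [ 0  0  0  1    2 ]
  [ 0  0  0  0    0 ]
Pivot columns are the columns containing a leading 1.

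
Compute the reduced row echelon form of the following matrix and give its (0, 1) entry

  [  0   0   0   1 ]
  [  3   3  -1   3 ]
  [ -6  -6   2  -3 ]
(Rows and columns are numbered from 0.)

1

r1 ↔ r2
  [  3   3  -1   3 ]
  [  0   0   0   1 ]
  [ -6  -6   2  -3 ]
r1 := 1/3·r1
  [  1   1  -1/3   1 ]
  [  0   0     0   1 ]
  [ -6  -6     2  -3 ]
r3 := r3 + 6·r1
  [ 1  1  -1/3  1 ]
  [ 0  0     0  1 ]
  [ 0  0     0  3 ]
r3 := r3 − 3·r2
  [ 1  1  -1/3  1 ]
  [ 0  0     0  1 ]
  [ 0  0     0  0 ]
r1 := r1 − r2
  [ 1  1  -1/3  0 ]
  [ 0  0     0  1 ]
  [ 0  0     0  0 ]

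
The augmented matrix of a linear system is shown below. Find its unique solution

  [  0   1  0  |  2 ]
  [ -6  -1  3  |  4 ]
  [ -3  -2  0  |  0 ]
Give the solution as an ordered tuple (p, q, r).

(-4/3, 2, -2/3)

Swap ρ1 and ρ2.
  [ -6  -1  3  |  4 ]
  [  0   1  0  |  2 ]
  [ -3  -2  0  |  0 ]
Multiply ρ1 by -1/6.
  [  1  1/6  -1/2  |  -2/3 ]
  [  0    1     0  |     2 ]
  [ -3   -2     0  |     0 ]
Add 3 times ρ1 to ρ3.
  [ 1   1/6  -1/2  |  -2/3 ]
  [ 0     1     0  |     2 ]
  [ 0  -3/2  -3/2  |    -2 ]
Add 3/2 times ρ2 to ρ3.
  [ 1  1/6  -1/2  |  -2/3 ]
  [ 0    1     0  |     2 ]
  [ 0    0  -3/2  |     1 ]
Multiply ρ3 by -2/3.
  [ 1  1/6  -1/2  |  -2/3 ]
  [ 0    1     0  |     2 ]
  [ 0    0     1  |  -2/3 ]
Add 1/2 times ρ3 to ρ1.
  [ 1  1/6  0  |    -1 ]
  [ 0    1  0  |     2 ]
  [ 0    0  1  |  -2/3 ]
Subtract 1/6 times ρ2 from ρ1.
  [ 1  0  0  |  -4/3 ]
  [ 0  1  0  |     2 ]
  [ 0  0  1  |  -2/3 ]
Reading off the last column: p = -4/3, q = 2, r = -2/3.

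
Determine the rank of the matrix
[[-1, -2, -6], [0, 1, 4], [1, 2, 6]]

r1 ← -1·r1
  [ 1  2  6 ]
  [ 0  1  4 ]
  [ 1  2  6 ]
r3 ← r3 − r1
  [ 1  2  6 ]
  [ 0  1  4 ]
  [ 0  0  0 ]
r1 ← r1 − 2·r2
  [ 1  0  -2 ]
  [ 0  1   4 ]
  [ 0  0   0 ]
The reduced form has 2 nonzero rows.

rank = 2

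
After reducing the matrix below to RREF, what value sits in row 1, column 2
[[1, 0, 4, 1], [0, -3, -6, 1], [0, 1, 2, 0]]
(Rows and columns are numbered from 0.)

2

Multiply ρ2 by -1/3.
  [ 1  0  4     1 ]
  [ 0  1  2  -1/3 ]
  [ 0  1  2     0 ]
Subtract ρ2 from ρ3.
  [ 1  0  4     1 ]
  [ 0  1  2  -1/3 ]
  [ 0  0  0   1/3 ]
Multiply ρ3 by 3.
  [ 1  0  4     1 ]
  [ 0  1  2  -1/3 ]
  [ 0  0  0     1 ]
Add 1/3 times ρ3 to ρ2.
  [ 1  0  4  1 ]
  [ 0  1  2  0 ]
  [ 0  0  0  1 ]
Subtract ρ3 from ρ1.
  [ 1  0  4  0 ]
  [ 0  1  2  0 ]
  [ 0  0  0  1 ]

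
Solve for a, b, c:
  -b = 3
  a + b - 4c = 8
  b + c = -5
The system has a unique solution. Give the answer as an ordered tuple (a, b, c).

(3, -3, -2)

Form the augmented matrix and row-reduce:
  [ 0  -1   0  |   3 ]
  [ 1   1  -4  |   8 ]
  [ 0   1   1  |  -5 ]
ρ1 ↔ ρ2
  [ 1   1  -4  |   8 ]
  [ 0  -1   0  |   3 ]
  [ 0   1   1  |  -5 ]
ρ2 := -1·ρ2
  [ 1  1  -4  |   8 ]
  [ 0  1   0  |  -3 ]
  [ 0  1   1  |  -5 ]
ρ3 := ρ3 − ρ2
  [ 1  1  -4  |   8 ]
  [ 0  1   0  |  -3 ]
  [ 0  0   1  |  -2 ]
ρ1 := ρ1 + 4·ρ3
  [ 1  1  0  |   0 ]
  [ 0  1  0  |  -3 ]
  [ 0  0  1  |  -2 ]
ρ1 := ρ1 − ρ2
  [ 1  0  0  |   3 ]
  [ 0  1  0  |  -3 ]
  [ 0  0  1  |  -2 ]
Reading off the last column: a = 3, b = -3, c = -2.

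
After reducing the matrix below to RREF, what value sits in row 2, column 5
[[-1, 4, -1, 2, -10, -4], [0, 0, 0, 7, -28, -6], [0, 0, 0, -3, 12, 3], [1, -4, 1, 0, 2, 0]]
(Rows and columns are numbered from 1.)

R1 ← -1·R1
  [ 1  -4  1  -2   10   4 ]
  [ 0   0  0   7  -28  -6 ]
  [ 0   0  0  -3   12   3 ]
  [ 1  -4  1   0    2   0 ]
R4 ← R4 − R1
  [ 1  -4  1  -2   10   4 ]
  [ 0   0  0   7  -28  -6 ]
  [ 0   0  0  -3   12   3 ]
  [ 0   0  0   2   -8  -4 ]
R2 ← 1/7·R2
  [ 1  -4  1  -2  10     4 ]
  [ 0   0  0   1  -4  -6/7 ]
  [ 0   0  0  -3  12     3 ]
  [ 0   0  0   2  -8    -4 ]
R3 ← R3 + 3·R2
  [ 1  -4  1  -2  10     4 ]
  [ 0   0  0   1  -4  -6/7 ]
  [ 0   0  0   0   0   3/7 ]
  [ 0   0  0   2  -8    -4 ]
R4 ← R4 − 2·R2
  [ 1  -4  1  -2  10      4 ]
  [ 0   0  0   1  -4   -6/7 ]
  [ 0   0  0   0   0    3/7 ]
  [ 0   0  0   0   0  -16/7 ]
R3 ← 7/3·R3
  [ 1  -4  1  -2  10      4 ]
  [ 0   0  0   1  -4   -6/7 ]
  [ 0   0  0   0   0      1 ]
  [ 0   0  0   0   0  -16/7 ]
R4 ← R4 + 16/7·R3
  [ 1  -4  1  -2  10     4 ]
  [ 0   0  0   1  -4  -6/7 ]
  [ 0   0  0   0   0     1 ]
  [ 0   0  0   0   0     0 ]
R2 ← R2 + 6/7·R3
  [ 1  -4  1  -2  10  4 ]
  [ 0   0  0   1  -4  0 ]
  [ 0   0  0   0   0  1 ]
  [ 0   0  0   0   0  0 ]
R1 ← R1 − 4·R3
  [ 1  -4  1  -2  10  0 ]
  [ 0   0  0   1  -4  0 ]
  [ 0   0  0   0   0  1 ]
  [ 0   0  0   0   0  0 ]
R1 ← R1 + 2·R2
  [ 1  -4  1  0   2  0 ]
  [ 0   0  0  1  -4  0 ]
  [ 0   0  0  0   0  1 ]
  [ 0   0  0  0   0  0 ]

-4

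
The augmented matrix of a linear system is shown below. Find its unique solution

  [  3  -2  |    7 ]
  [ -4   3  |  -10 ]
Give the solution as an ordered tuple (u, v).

Multiply R1 by 1/3.
  [  1  -2/3  |  7/3 ]
  [ -4     3  |  -10 ]
Add 4 times R1 to R2.
  [ 1  -2/3  |   7/3 ]
  [ 0   1/3  |  -2/3 ]
Multiply R2 by 3.
  [ 1  -2/3  |  7/3 ]
  [ 0     1  |   -2 ]
Add 2/3 times R2 to R1.
  [ 1  0  |   1 ]
  [ 0  1  |  -2 ]
Reading off the last column: u = 1, v = -2.

(1, -2)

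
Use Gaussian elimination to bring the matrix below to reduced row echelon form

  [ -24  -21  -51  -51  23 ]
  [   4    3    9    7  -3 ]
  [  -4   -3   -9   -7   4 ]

Multiply R1 by -1/24.
  [  1  7/8  17/8  17/8  -23/24 ]
  [  4    3     9     7      -3 ]
  [ -4   -3    -9    -7       4 ]
Subtract 4 times R1 from R2.
  [  1   7/8  17/8  17/8  -23/24 ]
  [  0  -1/2   1/2  -3/2     5/6 ]
  [ -4    -3    -9    -7       4 ]
Add 4 times R1 to R3.
  [ 1   7/8  17/8  17/8  -23/24 ]
  [ 0  -1/2   1/2  -3/2     5/6 ]
  [ 0   1/2  -1/2   3/2     1/6 ]
Multiply R2 by -2.
  [ 1  7/8  17/8  17/8  -23/24 ]
  [ 0    1    -1     3    -5/3 ]
  [ 0  1/2  -1/2   3/2     1/6 ]
Subtract 1/2 times R2 from R3.
  [ 1  7/8  17/8  17/8  -23/24 ]
  [ 0    1    -1     3    -5/3 ]
  [ 0    0     0     0       1 ]
Add 5/3 times R3 to R2.
  [ 1  7/8  17/8  17/8  -23/24 ]
  [ 0    1    -1     3       0 ]
  [ 0    0     0     0       1 ]
Add 23/24 times R3 to R1.
  [ 1  7/8  17/8  17/8  0 ]
  [ 0    1    -1     3  0 ]
  [ 0    0     0     0  1 ]
Subtract 7/8 times R2 from R1.
  [ 1  0   3  -1/2  0 ]
  [ 0  1  -1     3  0 ]
  [ 0  0   0     0  1 ]

[[1, 0, 3, -1/2, 0], [0, 1, -1, 3, 0], [0, 0, 0, 0, 1]]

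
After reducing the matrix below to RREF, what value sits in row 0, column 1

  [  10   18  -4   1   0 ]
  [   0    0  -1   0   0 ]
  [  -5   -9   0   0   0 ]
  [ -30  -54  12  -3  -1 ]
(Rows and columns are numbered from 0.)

R1 := 1/10·R1
  [   1  9/5  -2/5  1/10   0 ]
  [   0    0    -1     0   0 ]
  [  -5   -9     0     0   0 ]
  [ -30  -54    12    -3  -1 ]
R3 := R3 + 5·R1
  [   1  9/5  -2/5  1/10   0 ]
  [   0    0    -1     0   0 ]
  [   0    0    -2   1/2   0 ]
  [ -30  -54    12    -3  -1 ]
R4 := R4 + 30·R1
  [ 1  9/5  -2/5  1/10   0 ]
  [ 0    0    -1     0   0 ]
  [ 0    0    -2   1/2   0 ]
  [ 0    0     0     0  -1 ]
R2 := -1·R2
  [ 1  9/5  -2/5  1/10   0 ]
  [ 0    0     1     0   0 ]
  [ 0    0    -2   1/2   0 ]
  [ 0    0     0     0  -1 ]
R3 := R3 + 2·R2
  [ 1  9/5  -2/5  1/10   0 ]
  [ 0    0     1     0   0 ]
  [ 0    0     0   1/2   0 ]
  [ 0    0     0     0  -1 ]
R3 := 2·R3
  [ 1  9/5  -2/5  1/10   0 ]
  [ 0    0     1     0   0 ]
  [ 0    0     0     1   0 ]
  [ 0    0     0     0  -1 ]
R4 := -1·R4
  [ 1  9/5  -2/5  1/10  0 ]
  [ 0    0     1     0  0 ]
  [ 0    0     0     1  0 ]
  [ 0    0     0     0  1 ]
R1 := R1 − 1/10·R3
  [ 1  9/5  -2/5  0  0 ]
  [ 0    0     1  0  0 ]
  [ 0    0     0  1  0 ]
  [ 0    0     0  0  1 ]
R1 := R1 + 2/5·R2
  [ 1  9/5  0  0  0 ]
  [ 0    0  1  0  0 ]
  [ 0    0  0  1  0 ]
  [ 0    0  0  0  1 ]

9/5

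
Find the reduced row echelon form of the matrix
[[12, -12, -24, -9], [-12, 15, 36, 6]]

[[1, 0, 2, -7/4], [0, 1, 4, -1]]

r1 ← 1/12·r1
  [   1  -1  -2  -3/4 ]
  [ -12  15  36     6 ]
r2 ← r2 + 12·r1
  [ 1  -1  -2  -3/4 ]
  [ 0   3  12    -3 ]
r2 ← 1/3·r2
  [ 1  -1  -2  -3/4 ]
  [ 0   1   4    -1 ]
r1 ← r1 + r2
  [ 1  0  2  -7/4 ]
  [ 0  1  4    -1 ]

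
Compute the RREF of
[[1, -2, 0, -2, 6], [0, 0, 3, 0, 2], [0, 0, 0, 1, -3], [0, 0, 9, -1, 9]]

r2 ← 1/3·r2
  [ 1  -2  0  -2    6 ]
  [ 0   0  1   0  2/3 ]
  [ 0   0  0   1   -3 ]
  [ 0   0  9  -1    9 ]
r4 ← r4 − 9·r2
  [ 1  -2  0  -2    6 ]
  [ 0   0  1   0  2/3 ]
  [ 0   0  0   1   -3 ]
  [ 0   0  0  -1    3 ]
r4 ← r4 + r3
  [ 1  -2  0  -2    6 ]
  [ 0   0  1   0  2/3 ]
  [ 0   0  0   1   -3 ]
  [ 0   0  0   0    0 ]
r1 ← r1 + 2·r3
  [ 1  -2  0  0    0 ]
  [ 0   0  1  0  2/3 ]
  [ 0   0  0  1   -3 ]
  [ 0   0  0  0    0 ]

[[1, -2, 0, 0, 0], [0, 0, 1, 0, 2/3], [0, 0, 0, 1, -3], [0, 0, 0, 0, 0]]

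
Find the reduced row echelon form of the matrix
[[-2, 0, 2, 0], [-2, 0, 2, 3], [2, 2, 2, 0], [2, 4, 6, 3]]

[[1, 0, -1, 0], [0, 1, 2, 0], [0, 0, 0, 1], [0, 0, 0, 0]]

R1 -> -1/2·R1
  [  1  0  -1  0 ]
  [ -2  0   2  3 ]
  [  2  2   2  0 ]
  [  2  4   6  3 ]
R2 -> R2 + 2·R1
  [ 1  0  -1  0 ]
  [ 0  0   0  3 ]
  [ 2  2   2  0 ]
  [ 2  4   6  3 ]
R3 -> R3 − 2·R1
  [ 1  0  -1  0 ]
  [ 0  0   0  3 ]
  [ 0  2   4  0 ]
  [ 2  4   6  3 ]
R4 -> R4 − 2·R1
  [ 1  0  -1  0 ]
  [ 0  0   0  3 ]
  [ 0  2   4  0 ]
  [ 0  4   8  3 ]
R2 ↔ R3
  [ 1  0  -1  0 ]
  [ 0  2   4  0 ]
  [ 0  0   0  3 ]
  [ 0  4   8  3 ]
R2 -> 1/2·R2
  [ 1  0  -1  0 ]
  [ 0  1   2  0 ]
  [ 0  0   0  3 ]
  [ 0  4   8  3 ]
R4 -> R4 − 4·R2
  [ 1  0  -1  0 ]
  [ 0  1   2  0 ]
  [ 0  0   0  3 ]
  [ 0  0   0  3 ]
R3 -> 1/3·R3
  [ 1  0  -1  0 ]
  [ 0  1   2  0 ]
  [ 0  0   0  1 ]
  [ 0  0   0  3 ]
R4 -> R4 − 3·R3
  [ 1  0  -1  0 ]
  [ 0  1   2  0 ]
  [ 0  0   0  1 ]
  [ 0  0   0  0 ]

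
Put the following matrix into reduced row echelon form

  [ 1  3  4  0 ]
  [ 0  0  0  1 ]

[[1, 3, 4, 0], [0, 0, 0, 1]]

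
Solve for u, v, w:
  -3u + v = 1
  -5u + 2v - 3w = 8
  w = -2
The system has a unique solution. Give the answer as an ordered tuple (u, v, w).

(0, 1, -2)

Form the augmented matrix and row-reduce:
  [ -3  1   0  |   1 ]
  [ -5  2  -3  |   8 ]
  [  0  0   1  |  -2 ]
Multiply ρ1 by -1/3.
  [  1  -1/3   0  |  -1/3 ]
  [ -5     2  -3  |     8 ]
  [  0     0   1  |    -2 ]
Add 5 times ρ1 to ρ2.
  [ 1  -1/3   0  |  -1/3 ]
  [ 0   1/3  -3  |  19/3 ]
  [ 0     0   1  |    -2 ]
Multiply ρ2 by 3.
  [ 1  -1/3   0  |  -1/3 ]
  [ 0     1  -9  |    19 ]
  [ 0     0   1  |    -2 ]
Add 9 times ρ3 to ρ2.
  [ 1  -1/3  0  |  -1/3 ]
  [ 0     1  0  |     1 ]
  [ 0     0  1  |    -2 ]
Add 1/3 times ρ2 to ρ1.
  [ 1  0  0  |   0 ]
  [ 0  1  0  |   1 ]
  [ 0  0  1  |  -2 ]
Reading off the last column: u = 0, v = 1, w = -2.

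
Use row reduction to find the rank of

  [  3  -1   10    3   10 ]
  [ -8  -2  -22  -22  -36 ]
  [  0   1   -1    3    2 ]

R1 -> 1/3·R1
  [  1  -1/3  10/3    1  10/3 ]
  [ -8    -2   -22  -22   -36 ]
  [  0     1    -1    3     2 ]
R2 -> R2 + 8·R1
  [ 1   -1/3  10/3    1   10/3 ]
  [ 0  -14/3  14/3  -14  -28/3 ]
  [ 0      1    -1    3      2 ]
R2 -> -3/14·R2
  [ 1  -1/3  10/3  1  10/3 ]
  [ 0     1    -1  3     2 ]
  [ 0     1    -1  3     2 ]
R3 -> R3 − R2
  [ 1  -1/3  10/3  1  10/3 ]
  [ 0     1    -1  3     2 ]
  [ 0     0     0  0     0 ]
R1 -> R1 + 1/3·R2
  [ 1  0   3  2  4 ]
  [ 0  1  -1  3  2 ]
  [ 0  0   0  0  0 ]
The reduced form has 2 nonzero rows.

rank = 2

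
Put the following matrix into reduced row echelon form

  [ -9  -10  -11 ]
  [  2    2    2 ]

[[1, 0, -1], [0, 1, 2]]

r1 ← -1/9·r1
  [ 1  10/9  11/9 ]
  [ 2     2     2 ]
r2 ← r2 − 2·r1
  [ 1  10/9  11/9 ]
  [ 0  -2/9  -4/9 ]
r2 ← -9/2·r2
  [ 1  10/9  11/9 ]
  [ 0     1     2 ]
r1 ← r1 − 10/9·r2
  [ 1  0  -1 ]
  [ 0  1   2 ]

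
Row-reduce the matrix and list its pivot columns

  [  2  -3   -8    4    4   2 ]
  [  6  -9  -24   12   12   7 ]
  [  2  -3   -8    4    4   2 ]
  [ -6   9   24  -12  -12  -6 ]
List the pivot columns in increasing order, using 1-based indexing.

Multiply R1 by 1/2.
  [  1  -3/2   -4    2    2   1 ]
  [  6    -9  -24   12   12   7 ]
  [  2    -3   -8    4    4   2 ]
  [ -6     9   24  -12  -12  -6 ]
Subtract 6 times R1 from R2.
  [  1  -3/2  -4    2    2   1 ]
  [  0     0   0    0    0   1 ]
  [  2    -3  -8    4    4   2 ]
  [ -6     9  24  -12  -12  -6 ]
Subtract 2 times R1 from R3.
  [  1  -3/2  -4    2    2   1 ]
  [  0     0   0    0    0   1 ]
  [  0     0   0    0    0   0 ]
  [ -6     9  24  -12  -12  -6 ]
Add 6 times R1 to R4.
  [ 1  -3/2  -4  2  2  1 ]
  [ 0     0   0  0  0  1 ]
  [ 0     0   0  0  0  0 ]
  [ 0     0   0  0  0  0 ]
Subtract R2 from R1.
  [ 1  -3/2  -4  2  2  0 ]
  [ 0     0   0  0  0  1 ]
  [ 0     0   0  0  0  0 ]
  [ 0     0   0  0  0  0 ]
Pivot columns are the columns containing a leading 1.

1, 6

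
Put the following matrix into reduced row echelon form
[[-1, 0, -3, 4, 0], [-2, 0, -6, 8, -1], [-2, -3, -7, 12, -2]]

Multiply ρ1 by -1.
  [  1   0   3  -4   0 ]
  [ -2   0  -6   8  -1 ]
  [ -2  -3  -7  12  -2 ]
Add 2 times ρ1 to ρ2.
  [  1   0   3  -4   0 ]
  [  0   0   0   0  -1 ]
  [ -2  -3  -7  12  -2 ]
Add 2 times ρ1 to ρ3.
  [ 1   0   3  -4   0 ]
  [ 0   0   0   0  -1 ]
  [ 0  -3  -1   4  -2 ]
Swap ρ2 and ρ3.
  [ 1   0   3  -4   0 ]
  [ 0  -3  -1   4  -2 ]
  [ 0   0   0   0  -1 ]
Multiply ρ2 by -1/3.
  [ 1  0    3    -4    0 ]
  [ 0  1  1/3  -4/3  2/3 ]
  [ 0  0    0     0   -1 ]
Multiply ρ3 by -1.
  [ 1  0    3    -4    0 ]
  [ 0  1  1/3  -4/3  2/3 ]
  [ 0  0    0     0    1 ]
Subtract 2/3 times ρ3 from ρ2.
  [ 1  0    3    -4  0 ]
  [ 0  1  1/3  -4/3  0 ]
  [ 0  0    0     0  1 ]

[[1, 0, 3, -4, 0], [0, 1, 1/3, -4/3, 0], [0, 0, 0, 0, 1]]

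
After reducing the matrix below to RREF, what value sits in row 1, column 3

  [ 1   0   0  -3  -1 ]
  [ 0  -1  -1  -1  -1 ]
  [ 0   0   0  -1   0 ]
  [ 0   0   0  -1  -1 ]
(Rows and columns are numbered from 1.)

0

Multiply R2 by -1.
Multiply R3 by -1.
Add R3 to R4.
Multiply R4 by -1.
Subtract R4 from R2.
Add R4 to R1.
Subtract R3 from R2.
Add 3 times R3 to R1.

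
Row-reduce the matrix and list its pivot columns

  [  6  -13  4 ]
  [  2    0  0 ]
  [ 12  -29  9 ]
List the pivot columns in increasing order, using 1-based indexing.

Multiply R1 by 1/6.
  [  1  -13/6  2/3 ]
  [  2      0    0 ]
  [ 12    -29    9 ]
Subtract 2 times R1 from R2.
  [  1  -13/6   2/3 ]
  [  0   13/3  -4/3 ]
  [ 12    -29     9 ]
Subtract 12 times R1 from R3.
  [ 1  -13/6   2/3 ]
  [ 0   13/3  -4/3 ]
  [ 0     -3     1 ]
Multiply R2 by 3/13.
  [ 1  -13/6    2/3 ]
  [ 0      1  -4/13 ]
  [ 0     -3      1 ]
Add 3 times R2 to R3.
  [ 1  -13/6    2/3 ]
  [ 0      1  -4/13 ]
  [ 0      0   1/13 ]
Multiply R3 by 13.
  [ 1  -13/6    2/3 ]
  [ 0      1  -4/13 ]
  [ 0      0      1 ]
Add 4/13 times R3 to R2.
  [ 1  -13/6  2/3 ]
  [ 0      1    0 ]
  [ 0      0    1 ]
Subtract 2/3 times R3 from R1.
  [ 1  -13/6  0 ]
  [ 0      1  0 ]
  [ 0      0  1 ]
Add 13/6 times R2 to R1.
  [ 1  0  0 ]
  [ 0  1  0 ]
  [ 0  0  1 ]
Pivot columns are the columns containing a leading 1.

1, 2, 3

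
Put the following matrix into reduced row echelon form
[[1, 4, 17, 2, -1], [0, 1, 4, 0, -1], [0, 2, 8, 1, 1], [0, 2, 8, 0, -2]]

ρ3 ← ρ3 − 2·ρ2
ρ4 ← ρ4 − 2·ρ2
ρ1 ← ρ1 − 2·ρ3
ρ1 ← ρ1 − 4·ρ2

[[1, 0, 1, 0, -3], [0, 1, 4, 0, -1], [0, 0, 0, 1, 3], [0, 0, 0, 0, 0]]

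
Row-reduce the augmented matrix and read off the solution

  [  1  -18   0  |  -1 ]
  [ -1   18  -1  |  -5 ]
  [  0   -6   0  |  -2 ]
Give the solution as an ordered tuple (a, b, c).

ρ2 ← ρ2 + ρ1
  [ 1  -18   0  |  -1 ]
  [ 0    0  -1  |  -6 ]
  [ 0   -6   0  |  -2 ]
ρ2 <-> ρ3
  [ 1  -18   0  |  -1 ]
  [ 0   -6   0  |  -2 ]
  [ 0    0  -1  |  -6 ]
ρ2 ← -1/6·ρ2
  [ 1  -18   0  |   -1 ]
  [ 0    1   0  |  1/3 ]
  [ 0    0  -1  |   -6 ]
ρ3 ← -1·ρ3
  [ 1  -18  0  |   -1 ]
  [ 0    1  0  |  1/3 ]
  [ 0    0  1  |    6 ]
ρ1 ← ρ1 + 18·ρ2
  [ 1  0  0  |    5 ]
  [ 0  1  0  |  1/3 ]
  [ 0  0  1  |    6 ]
Reading off the last column: a = 5, b = 1/3, c = 6.

(5, 1/3, 6)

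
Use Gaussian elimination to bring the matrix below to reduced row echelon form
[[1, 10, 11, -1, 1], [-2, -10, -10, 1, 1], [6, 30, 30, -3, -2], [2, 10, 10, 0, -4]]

Add 2 times R1 to R2.
  [ 1  10  11  -1   1 ]
  [ 0  10  12  -1   3 ]
  [ 6  30  30  -3  -2 ]
  [ 2  10  10   0  -4 ]
Subtract 6 times R1 from R3.
  [ 1   10   11  -1   1 ]
  [ 0   10   12  -1   3 ]
  [ 0  -30  -36   3  -8 ]
  [ 2   10   10   0  -4 ]
Subtract 2 times R1 from R4.
  [ 1   10   11  -1   1 ]
  [ 0   10   12  -1   3 ]
  [ 0  -30  -36   3  -8 ]
  [ 0  -10  -12   2  -6 ]
Multiply R2 by 1/10.
  [ 1   10   11     -1     1 ]
  [ 0    1  6/5  -1/10  3/10 ]
  [ 0  -30  -36      3    -8 ]
  [ 0  -10  -12      2    -6 ]
Add 30 times R2 to R3.
  [ 1   10   11     -1     1 ]
  [ 0    1  6/5  -1/10  3/10 ]
  [ 0    0    0      0     1 ]
  [ 0  -10  -12      2    -6 ]
Add 10 times R2 to R4.
  [ 1  10   11     -1     1 ]
  [ 0   1  6/5  -1/10  3/10 ]
  [ 0   0    0      0     1 ]
  [ 0   0    0      1    -3 ]
Swap R3 and R4.
  [ 1  10   11     -1     1 ]
  [ 0   1  6/5  -1/10  3/10 ]
  [ 0   0    0      1    -3 ]
  [ 0   0    0      0     1 ]
Add 3 times R4 to R3.
  [ 1  10   11     -1     1 ]
  [ 0   1  6/5  -1/10  3/10 ]
  [ 0   0    0      1     0 ]
  [ 0   0    0      0     1 ]
Subtract 3/10 times R4 from R2.
  [ 1  10   11     -1  1 ]
  [ 0   1  6/5  -1/10  0 ]
  [ 0   0    0      1  0 ]
  [ 0   0    0      0  1 ]
Subtract R4 from R1.
  [ 1  10   11     -1  0 ]
  [ 0   1  6/5  -1/10  0 ]
  [ 0   0    0      1  0 ]
  [ 0   0    0      0  1 ]
Add 1/10 times R3 to R2.
  [ 1  10   11  -1  0 ]
  [ 0   1  6/5   0  0 ]
  [ 0   0    0   1  0 ]
  [ 0   0    0   0  1 ]
Add R3 to R1.
  [ 1  10   11  0  0 ]
  [ 0   1  6/5  0  0 ]
  [ 0   0    0  1  0 ]
  [ 0   0    0  0  1 ]
Subtract 10 times R2 from R1.
  [ 1  0   -1  0  0 ]
  [ 0  1  6/5  0  0 ]
  [ 0  0    0  1  0 ]
  [ 0  0    0  0  1 ]

[[1, 0, -1, 0, 0], [0, 1, 6/5, 0, 0], [0, 0, 0, 1, 0], [0, 0, 0, 0, 1]]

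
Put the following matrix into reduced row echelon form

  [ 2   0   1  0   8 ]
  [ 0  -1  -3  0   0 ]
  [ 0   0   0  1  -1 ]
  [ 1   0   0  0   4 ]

R1 -> 1/2·R1
R4 -> R4 − R1
R2 -> -1·R2
R3 <=> R4
R3 -> -2·R3
R2 -> R2 − 3·R3
R1 -> R1 − 1/2·R3

[[1, 0, 0, 0, 4], [0, 1, 0, 0, 0], [0, 0, 1, 0, 0], [0, 0, 0, 1, -1]]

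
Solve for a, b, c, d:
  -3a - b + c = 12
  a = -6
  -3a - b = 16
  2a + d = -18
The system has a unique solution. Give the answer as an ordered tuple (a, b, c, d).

Form the augmented matrix and row-reduce:
  [ -3  -1  1  0  |   12 ]
  [  1   0  0  0  |   -6 ]
  [ -3  -1  0  0  |   16 ]
  [  2   0  0  1  |  -18 ]
R1 ← -1/3·R1
  [  1  1/3  -1/3  0  |   -4 ]
  [  1    0     0  0  |   -6 ]
  [ -3   -1     0  0  |   16 ]
  [  2    0     0  1  |  -18 ]
R2 ← R2 − R1
  [  1   1/3  -1/3  0  |   -4 ]
  [  0  -1/3   1/3  0  |   -2 ]
  [ -3    -1     0  0  |   16 ]
  [  2     0     0  1  |  -18 ]
R3 ← R3 + 3·R1
  [ 1   1/3  -1/3  0  |   -4 ]
  [ 0  -1/3   1/3  0  |   -2 ]
  [ 0     0    -1  0  |    4 ]
  [ 2     0     0  1  |  -18 ]
R4 ← R4 − 2·R1
  [ 1   1/3  -1/3  0  |   -4 ]
  [ 0  -1/3   1/3  0  |   -2 ]
  [ 0     0    -1  0  |    4 ]
  [ 0  -2/3   2/3  1  |  -10 ]
R2 ← -3·R2
  [ 1   1/3  -1/3  0  |   -4 ]
  [ 0     1    -1  0  |    6 ]
  [ 0     0    -1  0  |    4 ]
  [ 0  -2/3   2/3  1  |  -10 ]
R4 ← R4 + 2/3·R2
  [ 1  1/3  -1/3  0  |  -4 ]
  [ 0    1    -1  0  |   6 ]
  [ 0    0    -1  0  |   4 ]
  [ 0    0     0  1  |  -6 ]
R3 ← -1·R3
  [ 1  1/3  -1/3  0  |  -4 ]
  [ 0    1    -1  0  |   6 ]
  [ 0    0     1  0  |  -4 ]
  [ 0    0     0  1  |  -6 ]
R2 ← R2 + R3
  [ 1  1/3  -1/3  0  |  -4 ]
  [ 0    1     0  0  |   2 ]
  [ 0    0     1  0  |  -4 ]
  [ 0    0     0  1  |  -6 ]
R1 ← R1 + 1/3·R3
  [ 1  1/3  0  0  |  -16/3 ]
  [ 0    1  0  0  |      2 ]
  [ 0    0  1  0  |     -4 ]
  [ 0    0  0  1  |     -6 ]
R1 ← R1 − 1/3·R2
  [ 1  0  0  0  |  -6 ]
  [ 0  1  0  0  |   2 ]
  [ 0  0  1  0  |  -4 ]
  [ 0  0  0  1  |  -6 ]
Reading off the last column: a = -6, b = 2, c = -4, d = -6.

(-6, 2, -4, -6)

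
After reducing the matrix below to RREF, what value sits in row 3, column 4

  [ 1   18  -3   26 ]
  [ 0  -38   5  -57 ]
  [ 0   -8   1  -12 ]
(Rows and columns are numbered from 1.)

0

R2 ← -1/38·R2
R3 ← R3 + 8·R2
R3 ← -19·R3
R2 ← R2 + 5/38·R3
R1 ← R1 + 3·R3
R1 ← R1 − 18·R2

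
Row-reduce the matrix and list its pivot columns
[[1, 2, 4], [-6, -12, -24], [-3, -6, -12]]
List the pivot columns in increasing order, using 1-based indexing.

1

R2 -> R2 + 6·R1
  [  1   2    4 ]
  [  0   0    0 ]
  [ -3  -6  -12 ]
R3 -> R3 + 3·R1
  [ 1  2  4 ]
  [ 0  0  0 ]
  [ 0  0  0 ]
Pivot columns are the columns containing a leading 1.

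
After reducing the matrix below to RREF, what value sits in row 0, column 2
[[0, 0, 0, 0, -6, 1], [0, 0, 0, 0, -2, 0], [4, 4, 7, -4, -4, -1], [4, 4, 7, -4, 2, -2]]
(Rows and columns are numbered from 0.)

7/4

ρ1 ↔ ρ3
  [ 4  4  7  -4  -4  -1 ]
  [ 0  0  0   0  -2   0 ]
  [ 0  0  0   0  -6   1 ]
  [ 4  4  7  -4   2  -2 ]
ρ1 → 1/4·ρ1
  [ 1  1  7/4  -1  -1  -1/4 ]
  [ 0  0    0   0  -2     0 ]
  [ 0  0    0   0  -6     1 ]
  [ 4  4    7  -4   2    -2 ]
ρ4 → ρ4 − 4·ρ1
  [ 1  1  7/4  -1  -1  -1/4 ]
  [ 0  0    0   0  -2     0 ]
  [ 0  0    0   0  -6     1 ]
  [ 0  0    0   0   6    -1 ]
ρ2 → -1/2·ρ2
  [ 1  1  7/4  -1  -1  -1/4 ]
  [ 0  0    0   0   1     0 ]
  [ 0  0    0   0  -6     1 ]
  [ 0  0    0   0   6    -1 ]
ρ3 → ρ3 + 6·ρ2
  [ 1  1  7/4  -1  -1  -1/4 ]
  [ 0  0    0   0   1     0 ]
  [ 0  0    0   0   0     1 ]
  [ 0  0    0   0   6    -1 ]
ρ4 → ρ4 − 6·ρ2
  [ 1  1  7/4  -1  -1  -1/4 ]
  [ 0  0    0   0   1     0 ]
  [ 0  0    0   0   0     1 ]
  [ 0  0    0   0   0    -1 ]
ρ4 → ρ4 + ρ3
  [ 1  1  7/4  -1  -1  -1/4 ]
  [ 0  0    0   0   1     0 ]
  [ 0  0    0   0   0     1 ]
  [ 0  0    0   0   0     0 ]
ρ1 → ρ1 + 1/4·ρ3
  [ 1  1  7/4  -1  -1  0 ]
  [ 0  0    0   0   1  0 ]
  [ 0  0    0   0   0  1 ]
  [ 0  0    0   0   0  0 ]
ρ1 → ρ1 + ρ2
  [ 1  1  7/4  -1  0  0 ]
  [ 0  0    0   0  1  0 ]
  [ 0  0    0   0  0  1 ]
  [ 0  0    0   0  0  0 ]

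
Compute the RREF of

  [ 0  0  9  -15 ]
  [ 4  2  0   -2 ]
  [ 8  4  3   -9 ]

ρ1 ↔ ρ2
  [ 4  2  0   -2 ]
  [ 0  0  9  -15 ]
  [ 8  4  3   -9 ]
ρ1 ← 1/4·ρ1
  [ 1  1/2  0  -1/2 ]
  [ 0    0  9   -15 ]
  [ 8    4  3    -9 ]
ρ3 ← ρ3 − 8·ρ1
  [ 1  1/2  0  -1/2 ]
  [ 0    0  9   -15 ]
  [ 0    0  3    -5 ]
ρ2 ← 1/9·ρ2
  [ 1  1/2  0  -1/2 ]
  [ 0    0  1  -5/3 ]
  [ 0    0  3    -5 ]
ρ3 ← ρ3 − 3·ρ2
  [ 1  1/2  0  -1/2 ]
  [ 0    0  1  -5/3 ]
  [ 0    0  0     0 ]

[[1, 1/2, 0, -1/2], [0, 0, 1, -5/3], [0, 0, 0, 0]]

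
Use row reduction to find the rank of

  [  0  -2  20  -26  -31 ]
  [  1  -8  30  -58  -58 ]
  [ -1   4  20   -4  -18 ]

ρ1 ↔ ρ2
  [  1  -8  30  -58  -58 ]
  [  0  -2  20  -26  -31 ]
  [ -1   4  20   -4  -18 ]
ρ3 → ρ3 + ρ1
  [ 1  -8  30  -58  -58 ]
  [ 0  -2  20  -26  -31 ]
  [ 0  -4  50  -62  -76 ]
ρ2 → -1/2·ρ2
  [ 1  -8   30  -58   -58 ]
  [ 0   1  -10   13  31/2 ]
  [ 0  -4   50  -62   -76 ]
ρ3 → ρ3 + 4·ρ2
  [ 1  -8   30  -58   -58 ]
  [ 0   1  -10   13  31/2 ]
  [ 0   0   10  -10   -14 ]
ρ3 → 1/10·ρ3
  [ 1  -8   30  -58   -58 ]
  [ 0   1  -10   13  31/2 ]
  [ 0   0    1   -1  -7/5 ]
ρ2 → ρ2 + 10·ρ3
  [ 1  -8  30  -58   -58 ]
  [ 0   1   0    3   3/2 ]
  [ 0   0   1   -1  -7/5 ]
ρ1 → ρ1 − 30·ρ3
  [ 1  -8  0  -28   -16 ]
  [ 0   1  0    3   3/2 ]
  [ 0   0  1   -1  -7/5 ]
ρ1 → ρ1 + 8·ρ2
  [ 1  0  0  -4    -4 ]
  [ 0  1  0   3   3/2 ]
  [ 0  0  1  -1  -7/5 ]
The reduced form has 3 nonzero rows.

rank = 3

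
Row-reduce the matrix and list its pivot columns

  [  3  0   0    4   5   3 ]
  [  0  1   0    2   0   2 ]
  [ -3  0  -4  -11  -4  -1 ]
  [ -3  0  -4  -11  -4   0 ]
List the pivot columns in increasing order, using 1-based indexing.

R1 -> 1/3·R1
  [  1  0   0  4/3  5/3   1 ]
  [  0  1   0    2    0   2 ]
  [ -3  0  -4  -11   -4  -1 ]
  [ -3  0  -4  -11   -4   0 ]
R3 -> R3 + 3·R1
  [  1  0   0  4/3  5/3  1 ]
  [  0  1   0    2    0  2 ]
  [  0  0  -4   -7    1  2 ]
  [ -3  0  -4  -11   -4  0 ]
R4 -> R4 + 3·R1
  [ 1  0   0  4/3  5/3  1 ]
  [ 0  1   0    2    0  2 ]
  [ 0  0  -4   -7    1  2 ]
  [ 0  0  -4   -7    1  3 ]
R3 -> -1/4·R3
  [ 1  0   0  4/3   5/3     1 ]
  [ 0  1   0    2     0     2 ]
  [ 0  0   1  7/4  -1/4  -1/2 ]
  [ 0  0  -4   -7     1     3 ]
R4 -> R4 + 4·R3
  [ 1  0  0  4/3   5/3     1 ]
  [ 0  1  0    2     0     2 ]
  [ 0  0  1  7/4  -1/4  -1/2 ]
  [ 0  0  0    0     0     1 ]
R3 -> R3 + 1/2·R4
  [ 1  0  0  4/3   5/3  1 ]
  [ 0  1  0    2     0  2 ]
  [ 0  0  1  7/4  -1/4  0 ]
  [ 0  0  0    0     0  1 ]
R2 -> R2 − 2·R4
  [ 1  0  0  4/3   5/3  1 ]
  [ 0  1  0    2     0  0 ]
  [ 0  0  1  7/4  -1/4  0 ]
  [ 0  0  0    0     0  1 ]
R1 -> R1 − R4
  [ 1  0  0  4/3   5/3  0 ]
  [ 0  1  0    2     0  0 ]
  [ 0  0  1  7/4  -1/4  0 ]
  [ 0  0  0    0     0  1 ]
Pivot columns are the columns containing a leading 1.

1, 2, 3, 6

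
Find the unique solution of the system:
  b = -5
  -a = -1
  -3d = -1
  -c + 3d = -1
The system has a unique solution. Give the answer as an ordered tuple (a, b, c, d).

(1, -5, 2, 1/3)

Form the augmented matrix and row-reduce:
  [  0  1   0   0  |  -5 ]
  [ -1  0   0   0  |  -1 ]
  [  0  0   0  -3  |  -1 ]
  [  0  0  -1   3  |  -1 ]
R1 <=> R2
R1 → -1·R1
R3 <=> R4
R3 → -1·R3
R4 → -1/3·R4
R3 → R3 + 3·R4
Reading off the last column: a = 1, b = -5, c = 2, d = 1/3.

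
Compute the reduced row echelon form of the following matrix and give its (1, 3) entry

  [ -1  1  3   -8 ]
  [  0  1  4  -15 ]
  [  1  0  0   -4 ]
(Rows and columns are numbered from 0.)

ρ1 → -1·ρ1
  [ 1  -1  -3    8 ]
  [ 0   1   4  -15 ]
  [ 1   0   0   -4 ]
ρ3 → ρ3 − ρ1
  [ 1  -1  -3    8 ]
  [ 0   1   4  -15 ]
  [ 0   1   3  -12 ]
ρ3 → ρ3 − ρ2
  [ 1  -1  -3    8 ]
  [ 0   1   4  -15 ]
  [ 0   0  -1    3 ]
ρ3 → -1·ρ3
  [ 1  -1  -3    8 ]
  [ 0   1   4  -15 ]
  [ 0   0   1   -3 ]
ρ2 → ρ2 − 4·ρ3
  [ 1  -1  -3   8 ]
  [ 0   1   0  -3 ]
  [ 0   0   1  -3 ]
ρ1 → ρ1 + 3·ρ3
  [ 1  -1  0  -1 ]
  [ 0   1  0  -3 ]
  [ 0   0  1  -3 ]
ρ1 → ρ1 + ρ2
  [ 1  0  0  -4 ]
  [ 0  1  0  -3 ]
  [ 0  0  1  -3 ]

-3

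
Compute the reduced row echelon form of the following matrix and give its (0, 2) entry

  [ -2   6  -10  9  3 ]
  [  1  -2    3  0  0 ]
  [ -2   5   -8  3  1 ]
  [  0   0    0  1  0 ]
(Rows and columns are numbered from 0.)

-1

R1 -> -1/2·R1
  [  1  -3   5  -9/2  -3/2 ]
  [  1  -2   3     0     0 ]
  [ -2   5  -8     3     1 ]
  [  0   0   0     1     0 ]
R2 -> R2 − R1
  [  1  -3   5  -9/2  -3/2 ]
  [  0   1  -2   9/2   3/2 ]
  [ -2   5  -8     3     1 ]
  [  0   0   0     1     0 ]
R3 -> R3 + 2·R1
  [ 1  -3   5  -9/2  -3/2 ]
  [ 0   1  -2   9/2   3/2 ]
  [ 0  -1   2    -6    -2 ]
  [ 0   0   0     1     0 ]
R3 -> R3 + R2
  [ 1  -3   5  -9/2  -3/2 ]
  [ 0   1  -2   9/2   3/2 ]
  [ 0   0   0  -3/2  -1/2 ]
  [ 0   0   0     1     0 ]
R3 -> -2/3·R3
  [ 1  -3   5  -9/2  -3/2 ]
  [ 0   1  -2   9/2   3/2 ]
  [ 0   0   0     1   1/3 ]
  [ 0   0   0     1     0 ]
R4 -> R4 − R3
  [ 1  -3   5  -9/2  -3/2 ]
  [ 0   1  -2   9/2   3/2 ]
  [ 0   0   0     1   1/3 ]
  [ 0   0   0     0  -1/3 ]
R4 -> -3·R4
  [ 1  -3   5  -9/2  -3/2 ]
  [ 0   1  -2   9/2   3/2 ]
  [ 0   0   0     1   1/3 ]
  [ 0   0   0     0     1 ]
R3 -> R3 − 1/3·R4
  [ 1  -3   5  -9/2  -3/2 ]
  [ 0   1  -2   9/2   3/2 ]
  [ 0   0   0     1     0 ]
  [ 0   0   0     0     1 ]
R2 -> R2 − 3/2·R4
  [ 1  -3   5  -9/2  -3/2 ]
  [ 0   1  -2   9/2     0 ]
  [ 0   0   0     1     0 ]
  [ 0   0   0     0     1 ]
R1 -> R1 + 3/2·R4
  [ 1  -3   5  -9/2  0 ]
  [ 0   1  -2   9/2  0 ]
  [ 0   0   0     1  0 ]
  [ 0   0   0     0  1 ]
R2 -> R2 − 9/2·R3
  [ 1  -3   5  -9/2  0 ]
  [ 0   1  -2     0  0 ]
  [ 0   0   0     1  0 ]
  [ 0   0   0     0  1 ]
R1 -> R1 + 9/2·R3
  [ 1  -3   5  0  0 ]
  [ 0   1  -2  0  0 ]
  [ 0   0   0  1  0 ]
  [ 0   0   0  0  1 ]
R1 -> R1 + 3·R2
  [ 1  0  -1  0  0 ]
  [ 0  1  -2  0  0 ]
  [ 0  0   0  1  0 ]
  [ 0  0   0  0  1 ]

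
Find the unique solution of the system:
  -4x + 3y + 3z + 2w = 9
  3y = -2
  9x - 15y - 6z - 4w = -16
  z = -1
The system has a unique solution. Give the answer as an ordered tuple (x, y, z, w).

(-4, -2/3, -1, -1)

Form the augmented matrix and row-reduce:
  [ -4    3   3   2  |    9 ]
  [  0    3   0   0  |   -2 ]
  [  9  -15  -6  -4  |  -16 ]
  [  0    0   1   0  |   -1 ]
R1 ← -1/4·R1
  [ 1  -3/4  -3/4  -1/2  |  -9/4 ]
  [ 0     3     0     0  |    -2 ]
  [ 9   -15    -6    -4  |   -16 ]
  [ 0     0     1     0  |    -1 ]
R3 ← R3 − 9·R1
  [ 1   -3/4  -3/4  -1/2  |  -9/4 ]
  [ 0      3     0     0  |    -2 ]
  [ 0  -33/4   3/4   1/2  |  17/4 ]
  [ 0      0     1     0  |    -1 ]
R2 ← 1/3·R2
  [ 1   -3/4  -3/4  -1/2  |  -9/4 ]
  [ 0      1     0     0  |  -2/3 ]
  [ 0  -33/4   3/4   1/2  |  17/4 ]
  [ 0      0     1     0  |    -1 ]
R3 ← R3 + 33/4·R2
  [ 1  -3/4  -3/4  -1/2  |  -9/4 ]
  [ 0     1     0     0  |  -2/3 ]
  [ 0     0   3/4   1/2  |  -5/4 ]
  [ 0     0     1     0  |    -1 ]
R3 ← 4/3·R3
  [ 1  -3/4  -3/4  -1/2  |  -9/4 ]
  [ 0     1     0     0  |  -2/3 ]
  [ 0     0     1   2/3  |  -5/3 ]
  [ 0     0     1     0  |    -1 ]
R4 ← R4 − R3
  [ 1  -3/4  -3/4  -1/2  |  -9/4 ]
  [ 0     1     0     0  |  -2/3 ]
  [ 0     0     1   2/3  |  -5/3 ]
  [ 0     0     0  -2/3  |   2/3 ]
R4 ← -3/2·R4
  [ 1  -3/4  -3/4  -1/2  |  -9/4 ]
  [ 0     1     0     0  |  -2/3 ]
  [ 0     0     1   2/3  |  -5/3 ]
  [ 0     0     0     1  |    -1 ]
R3 ← R3 − 2/3·R4
  [ 1  -3/4  -3/4  -1/2  |  -9/4 ]
  [ 0     1     0     0  |  -2/3 ]
  [ 0     0     1     0  |    -1 ]
  [ 0     0     0     1  |    -1 ]
R1 ← R1 + 1/2·R4
  [ 1  -3/4  -3/4  0  |  -11/4 ]
  [ 0     1     0  0  |   -2/3 ]
  [ 0     0     1  0  |     -1 ]
  [ 0     0     0  1  |     -1 ]
R1 ← R1 + 3/4·R3
  [ 1  -3/4  0  0  |  -7/2 ]
  [ 0     1  0  0  |  -2/3 ]
  [ 0     0  1  0  |    -1 ]
  [ 0     0  0  1  |    -1 ]
R1 ← R1 + 3/4·R2
  [ 1  0  0  0  |    -4 ]
  [ 0  1  0  0  |  -2/3 ]
  [ 0  0  1  0  |    -1 ]
  [ 0  0  0  1  |    -1 ]
Reading off the last column: x = -4, y = -2/3, z = -1, w = -1.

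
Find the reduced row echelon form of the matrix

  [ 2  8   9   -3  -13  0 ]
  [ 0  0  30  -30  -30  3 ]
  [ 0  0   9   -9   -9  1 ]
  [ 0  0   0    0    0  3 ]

[[1, 4, 0, 3, -2, 0], [0, 0, 1, -1, -1, 0], [0, 0, 0, 0, 0, 1], [0, 0, 0, 0, 0, 0]]

R1 → 1/2·R1
  [ 1  4  9/2  -3/2  -13/2  0 ]
  [ 0  0   30   -30    -30  3 ]
  [ 0  0    9    -9     -9  1 ]
  [ 0  0    0     0      0  3 ]
R2 → 1/30·R2
  [ 1  4  9/2  -3/2  -13/2     0 ]
  [ 0  0    1    -1     -1  1/10 ]
  [ 0  0    9    -9     -9     1 ]
  [ 0  0    0     0      0     3 ]
R3 → R3 − 9·R2
  [ 1  4  9/2  -3/2  -13/2     0 ]
  [ 0  0    1    -1     -1  1/10 ]
  [ 0  0    0     0      0  1/10 ]
  [ 0  0    0     0      0     3 ]
R3 → 10·R3
  [ 1  4  9/2  -3/2  -13/2     0 ]
  [ 0  0    1    -1     -1  1/10 ]
  [ 0  0    0     0      0     1 ]
  [ 0  0    0     0      0     3 ]
R4 → R4 − 3·R3
  [ 1  4  9/2  -3/2  -13/2     0 ]
  [ 0  0    1    -1     -1  1/10 ]
  [ 0  0    0     0      0     1 ]
  [ 0  0    0     0      0     0 ]
R2 → R2 − 1/10·R3
  [ 1  4  9/2  -3/2  -13/2  0 ]
  [ 0  0    1    -1     -1  0 ]
  [ 0  0    0     0      0  1 ]
  [ 0  0    0     0      0  0 ]
R1 → R1 − 9/2·R2
  [ 1  4  0   3  -2  0 ]
  [ 0  0  1  -1  -1  0 ]
  [ 0  0  0   0   0  1 ]
  [ 0  0  0   0   0  0 ]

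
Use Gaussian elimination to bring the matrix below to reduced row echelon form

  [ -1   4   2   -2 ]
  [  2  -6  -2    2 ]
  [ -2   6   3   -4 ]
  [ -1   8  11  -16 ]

[[1, 0, 0, 2], [0, 1, 0, 1], [0, 0, 1, -2], [0, 0, 0, 0]]

Multiply R1 by -1.
  [  1  -4  -2    2 ]
  [  2  -6  -2    2 ]
  [ -2   6   3   -4 ]
  [ -1   8  11  -16 ]
Subtract 2 times R1 from R2.
  [  1  -4  -2    2 ]
  [  0   2   2   -2 ]
  [ -2   6   3   -4 ]
  [ -1   8  11  -16 ]
Add 2 times R1 to R3.
  [  1  -4  -2    2 ]
  [  0   2   2   -2 ]
  [  0  -2  -1    0 ]
  [ -1   8  11  -16 ]
Add R1 to R4.
  [ 1  -4  -2    2 ]
  [ 0   2   2   -2 ]
  [ 0  -2  -1    0 ]
  [ 0   4   9  -14 ]
Multiply R2 by 1/2.
  [ 1  -4  -2    2 ]
  [ 0   1   1   -1 ]
  [ 0  -2  -1    0 ]
  [ 0   4   9  -14 ]
Add 2 times R2 to R3.
  [ 1  -4  -2    2 ]
  [ 0   1   1   -1 ]
  [ 0   0   1   -2 ]
  [ 0   4   9  -14 ]
Subtract 4 times R2 from R4.
  [ 1  -4  -2    2 ]
  [ 0   1   1   -1 ]
  [ 0   0   1   -2 ]
  [ 0   0   5  -10 ]
Subtract 5 times R3 from R4.
  [ 1  -4  -2   2 ]
  [ 0   1   1  -1 ]
  [ 0   0   1  -2 ]
  [ 0   0   0   0 ]
Subtract R3 from R2.
  [ 1  -4  -2   2 ]
  [ 0   1   0   1 ]
  [ 0   0   1  -2 ]
  [ 0   0   0   0 ]
Add 2 times R3 to R1.
  [ 1  -4  0  -2 ]
  [ 0   1  0   1 ]
  [ 0   0  1  -2 ]
  [ 0   0  0   0 ]
Add 4 times R2 to R1.
  [ 1  0  0   2 ]
  [ 0  1  0   1 ]
  [ 0  0  1  -2 ]
  [ 0  0  0   0 ]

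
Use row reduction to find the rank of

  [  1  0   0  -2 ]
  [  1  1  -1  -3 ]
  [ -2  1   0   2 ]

rank = 3

r2 ← r2 − r1
  [  1  0   0  -2 ]
  [  0  1  -1  -1 ]
  [ -2  1   0   2 ]
r3 ← r3 + 2·r1
  [ 1  0   0  -2 ]
  [ 0  1  -1  -1 ]
  [ 0  1   0  -2 ]
r3 ← r3 − r2
  [ 1  0   0  -2 ]
  [ 0  1  -1  -1 ]
  [ 0  0   1  -1 ]
r2 ← r2 + r3
  [ 1  0  0  -2 ]
  [ 0  1  0  -2 ]
  [ 0  0  1  -1 ]
The reduced form has 3 nonzero rows.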